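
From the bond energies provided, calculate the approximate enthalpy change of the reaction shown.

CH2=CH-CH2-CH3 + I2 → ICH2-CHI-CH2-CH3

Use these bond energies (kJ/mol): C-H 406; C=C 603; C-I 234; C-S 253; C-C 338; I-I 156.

ΔH ≈ −47 kJ

Bonds broken (reactants):
  C-C: 2 × 338 = 676
  C-H: 8 × 406 = 3248
  C=C: 1 × 603 = 603
  I-I: 1 × 156 = 156
  Σ(broken) = 4683 kJ
Bonds formed (products):
  C-C: 3 × 338 = 1014
  C-H: 8 × 406 = 3248
  C-I: 2 × 234 = 468
  Σ(formed) = 4730 kJ
ΔH = Σ(broken) − Σ(formed) = 4683 − 4730 = −47 kJ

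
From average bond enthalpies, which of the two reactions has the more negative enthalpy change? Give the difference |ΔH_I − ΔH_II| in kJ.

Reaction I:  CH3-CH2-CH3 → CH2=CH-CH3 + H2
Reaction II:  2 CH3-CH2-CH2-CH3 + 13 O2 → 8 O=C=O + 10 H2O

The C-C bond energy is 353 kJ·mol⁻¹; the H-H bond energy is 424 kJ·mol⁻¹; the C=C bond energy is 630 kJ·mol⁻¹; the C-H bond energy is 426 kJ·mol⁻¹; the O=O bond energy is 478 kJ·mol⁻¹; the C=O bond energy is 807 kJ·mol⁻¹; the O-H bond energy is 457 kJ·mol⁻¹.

Reaction II, by 5351 kJ

Reaction I:
  Bonds broken (reactants):
    C-C: 2 × 353 = 706
    C-H: 8 × 426 = 3408
    Σ(broken) = 4114 kJ
  Bonds formed (products):
    C-C: 1 × 353 = 353
    C-H: 6 × 426 = 2556
    C=C: 1 × 630 = 630
    H-H: 1 × 424 = 424
    Σ(formed) = 3963 kJ
  ΔH_I = 4114 − 3963 = +151 kJ
Reaction II:
  Bonds broken (reactants):
    C-C: 6 × 353 = 2118
    C-H: 20 × 426 = 8520
    O=O: 13 × 478 = 6214
    Σ(broken) = 16852 kJ
  Bonds formed (products):
    C=O: 16 × 807 = 12912
    O-H: 20 × 457 = 9140
    Σ(formed) = 22052 kJ
  ΔH_II = 16852 − 22052 = −5200 kJ
ΔH_I − ΔH_II = +5351 kJ, so reaction II has the more negative ΔH; |ΔH_I − ΔH_II| = 5351 kJ.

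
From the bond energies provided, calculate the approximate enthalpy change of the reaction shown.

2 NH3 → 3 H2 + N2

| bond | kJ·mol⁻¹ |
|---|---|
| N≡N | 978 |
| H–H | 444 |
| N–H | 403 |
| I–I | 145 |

ΔH ≈ +108 kJ

Bonds broken (reactants):
  N–H: 6 × 403 = 2418
  Σ(broken) = 2418 kJ
Bonds formed (products):
  H–H: 3 × 444 = 1332
  N≡N: 1 × 978 = 978
  Σ(formed) = 2310 kJ
ΔH = Σ(broken) − Σ(formed) = 2418 − 2310 = +108 kJ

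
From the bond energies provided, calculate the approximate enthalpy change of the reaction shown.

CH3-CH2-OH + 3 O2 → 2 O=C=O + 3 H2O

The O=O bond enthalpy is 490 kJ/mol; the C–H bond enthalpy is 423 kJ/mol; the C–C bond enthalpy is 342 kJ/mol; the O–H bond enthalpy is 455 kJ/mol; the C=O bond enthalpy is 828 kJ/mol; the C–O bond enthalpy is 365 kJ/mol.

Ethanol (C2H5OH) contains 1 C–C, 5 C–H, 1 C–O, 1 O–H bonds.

ΔH ≈ −1295 kJ

Bonds broken (reactants):
  C–C: 1 × 342 = 342
  C–H: 5 × 423 = 2115
  C–O: 1 × 365 = 365
  O–H: 1 × 455 = 455
  O=O: 3 × 490 = 1470
  Σ(broken) = 4747 kJ
Bonds formed (products):
  C=O: 4 × 828 = 3312
  O–H: 6 × 455 = 2730
  Σ(formed) = 6042 kJ
ΔH = Σ(broken) − Σ(formed) = 4747 − 6042 = −1295 kJ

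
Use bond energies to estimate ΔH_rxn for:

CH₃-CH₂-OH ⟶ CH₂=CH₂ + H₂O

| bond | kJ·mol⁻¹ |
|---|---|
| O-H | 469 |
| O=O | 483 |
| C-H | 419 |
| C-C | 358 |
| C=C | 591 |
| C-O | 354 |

Bonds broken (reactants):
  C-C: 1 × 358 = 358
  C-H: 5 × 419 = 2095
  C-O: 1 × 354 = 354
  O-H: 1 × 469 = 469
  Σ(broken) = 3276 kJ
Bonds formed (products):
  C-H: 4 × 419 = 1676
  C=C: 1 × 591 = 591
  O-H: 2 × 469 = 938
  Σ(formed) = 3205 kJ
ΔH = Σ(broken) − Σ(formed) = 3276 − 3205 = +71 kJ

ΔH ≈ +71 kJ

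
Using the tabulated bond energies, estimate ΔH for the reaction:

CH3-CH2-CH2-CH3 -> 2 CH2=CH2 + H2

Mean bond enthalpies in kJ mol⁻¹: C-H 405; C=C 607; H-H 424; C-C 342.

Bonds broken (reactants):
  C-C: 3 × 342 = 1026
  C-H: 10 × 405 = 4050
  Σ(broken) = 5076 kJ
Bonds formed (products):
  C-H: 8 × 405 = 3240
  C=C: 2 × 607 = 1214
  H-H: 1 × 424 = 424
  Σ(formed) = 4878 kJ
ΔH = Σ(broken) − Σ(formed) = 5076 − 4878 = +198 kJ

ΔH ≈ +198 kJ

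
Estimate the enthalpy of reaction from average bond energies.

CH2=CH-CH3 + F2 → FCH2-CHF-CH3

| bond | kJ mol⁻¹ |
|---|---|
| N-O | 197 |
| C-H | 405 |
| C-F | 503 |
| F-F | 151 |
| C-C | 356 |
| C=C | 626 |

ΔH ≈ −585 kJ

Bonds broken (reactants):
  C-C: 1 × 356 = 356
  C-H: 6 × 405 = 2430
  C=C: 1 × 626 = 626
  F-F: 1 × 151 = 151
  Σ(broken) = 3563 kJ
Bonds formed (products):
  C-C: 2 × 356 = 712
  C-F: 2 × 503 = 1006
  C-H: 6 × 405 = 2430
  Σ(formed) = 4148 kJ
ΔH = Σ(broken) − Σ(formed) = 3563 − 4148 = −585 kJ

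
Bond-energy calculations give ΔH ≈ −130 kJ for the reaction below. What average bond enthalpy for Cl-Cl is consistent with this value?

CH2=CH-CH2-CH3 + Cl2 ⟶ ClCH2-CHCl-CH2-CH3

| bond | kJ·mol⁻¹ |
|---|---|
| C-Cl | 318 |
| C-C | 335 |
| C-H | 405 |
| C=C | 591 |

D(Cl-Cl) ≈ 250 kJ/mol

Let D be the Cl-Cl bond energy.
Σ(broken) = 2×335 + 8×405 + 1×591 + 1×D = 4501 + D
Σ(formed) = 3×335 + 2×318 + 8×405 = 4881
ΔH = Σ(broken) − Σ(formed) = (4501 + D) − (4881) = −380 + D
Setting this equal to −130 kJ gives D = 250 kJ/mol.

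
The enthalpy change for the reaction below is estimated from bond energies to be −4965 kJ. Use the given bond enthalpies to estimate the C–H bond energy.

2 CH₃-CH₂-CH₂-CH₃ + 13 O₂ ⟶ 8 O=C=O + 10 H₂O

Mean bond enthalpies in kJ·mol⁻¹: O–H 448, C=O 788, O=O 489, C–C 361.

Let D be the C–H bond energy.
Σ(broken) = 6×361 + 20×D + 13×489 = 8523 + 20D
Σ(formed) = 16×788 + 20×448 = 21568
ΔH = Σ(broken) − Σ(formed) = (8523 + 20D) − (21568) = −13045 + 20D
Setting this equal to −4965 kJ gives 20D = 8080, so D = 404 kJ/mol.

D(C–H) ≈ 404 kJ/mol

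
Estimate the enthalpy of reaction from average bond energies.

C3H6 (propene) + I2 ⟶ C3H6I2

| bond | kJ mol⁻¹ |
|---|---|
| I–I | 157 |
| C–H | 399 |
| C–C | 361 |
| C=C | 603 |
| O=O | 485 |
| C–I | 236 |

Bonds broken (reactants):
  C–C: 1 × 361 = 361
  C–H: 6 × 399 = 2394
  C=C: 1 × 603 = 603
  I–I: 1 × 157 = 157
  Σ(broken) = 3515 kJ
Bonds formed (products):
  C–C: 2 × 361 = 722
  C–H: 6 × 399 = 2394
  C–I: 2 × 236 = 472
  Σ(formed) = 3588 kJ
ΔH = Σ(broken) − Σ(formed) = 3515 − 3588 = −73 kJ

ΔH ≈ −73 kJ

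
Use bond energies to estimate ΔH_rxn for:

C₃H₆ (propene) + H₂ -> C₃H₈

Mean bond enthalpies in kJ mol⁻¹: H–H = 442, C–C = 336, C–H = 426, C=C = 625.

ΔH ≈ −121 kJ

Bonds broken (reactants):
  C–C: 1 × 336 = 336
  C–H: 6 × 426 = 2556
  C=C: 1 × 625 = 625
  H–H: 1 × 442 = 442
  Σ(broken) = 3959 kJ
Bonds formed (products):
  C–C: 2 × 336 = 672
  C–H: 8 × 426 = 3408
  Σ(formed) = 4080 kJ
ΔH = Σ(broken) − Σ(formed) = 3959 − 4080 = −121 kJ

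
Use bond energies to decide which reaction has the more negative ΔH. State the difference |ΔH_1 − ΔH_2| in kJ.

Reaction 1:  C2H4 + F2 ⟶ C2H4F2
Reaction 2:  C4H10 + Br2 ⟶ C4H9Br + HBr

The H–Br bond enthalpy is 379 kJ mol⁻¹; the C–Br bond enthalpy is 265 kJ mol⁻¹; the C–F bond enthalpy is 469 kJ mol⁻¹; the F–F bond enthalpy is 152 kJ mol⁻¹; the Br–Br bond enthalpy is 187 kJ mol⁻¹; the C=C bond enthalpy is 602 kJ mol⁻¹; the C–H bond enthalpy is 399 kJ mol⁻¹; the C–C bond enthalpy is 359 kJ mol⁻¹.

Reaction 1:
  Bonds broken (reactants):
    C–H: 4 × 399 = 1596
    C=C: 1 × 602 = 602
    F–F: 1 × 152 = 152
    Σ(broken) = 2350 kJ
  Bonds formed (products):
    C–C: 1 × 359 = 359
    C–F: 2 × 469 = 938
    C–H: 4 × 399 = 1596
    Σ(formed) = 2893 kJ
  ΔH_1 = 2350 − 2893 = −543 kJ
Reaction 2:
  Bonds broken (reactants):
    Br–Br: 1 × 187 = 187
    C–C: 3 × 359 = 1077
    C–H: 10 × 399 = 3990
    Σ(broken) = 5254 kJ
  Bonds formed (products):
    C–Br: 1 × 265 = 265
    C–C: 3 × 359 = 1077
    C–H: 9 × 399 = 3591
    H–Br: 1 × 379 = 379
    Σ(formed) = 5312 kJ
  ΔH_2 = 5254 − 5312 = −58 kJ
ΔH_1 − ΔH_2 = −485 kJ, so reaction 1 has the more negative ΔH; |ΔH_1 − ΔH_2| = 485 kJ.

Reaction 1, by 485 kJ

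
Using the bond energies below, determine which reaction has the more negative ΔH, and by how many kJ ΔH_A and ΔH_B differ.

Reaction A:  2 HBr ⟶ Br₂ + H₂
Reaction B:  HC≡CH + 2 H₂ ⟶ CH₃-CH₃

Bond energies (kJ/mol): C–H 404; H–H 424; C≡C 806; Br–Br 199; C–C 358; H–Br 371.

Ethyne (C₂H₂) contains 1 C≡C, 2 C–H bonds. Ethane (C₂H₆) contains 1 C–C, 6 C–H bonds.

Reaction A:
  Bonds broken (reactants):
    H–Br: 2 × 371 = 742
    Σ(broken) = 742 kJ
  Bonds formed (products):
    Br–Br: 1 × 199 = 199
    H–H: 1 × 424 = 424
    Σ(formed) = 623 kJ
  ΔH_A = 742 − 623 = +119 kJ
Reaction B:
  Bonds broken (reactants):
    C≡C: 1 × 806 = 806
    C–H: 2 × 404 = 808
    H–H: 2 × 424 = 848
    Σ(broken) = 2462 kJ
  Bonds formed (products):
    C–C: 1 × 358 = 358
    C–H: 6 × 404 = 2424
    Σ(formed) = 2782 kJ
  ΔH_B = 2462 − 2782 = −320 kJ
ΔH_A − ΔH_B = +439 kJ, so reaction B has the more negative ΔH; |ΔH_A − ΔH_B| = 439 kJ.

Reaction B, by 439 kJ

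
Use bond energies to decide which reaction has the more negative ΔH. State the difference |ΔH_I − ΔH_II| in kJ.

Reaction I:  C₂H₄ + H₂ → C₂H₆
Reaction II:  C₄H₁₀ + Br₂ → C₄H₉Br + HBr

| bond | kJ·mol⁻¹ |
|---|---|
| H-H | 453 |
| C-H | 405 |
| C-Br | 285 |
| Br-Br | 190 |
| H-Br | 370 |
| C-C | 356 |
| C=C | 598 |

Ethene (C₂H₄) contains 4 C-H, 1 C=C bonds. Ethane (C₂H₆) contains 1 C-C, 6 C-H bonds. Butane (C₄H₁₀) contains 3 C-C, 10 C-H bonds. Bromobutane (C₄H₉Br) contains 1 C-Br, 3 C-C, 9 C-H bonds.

Reaction I:
  Bonds broken (reactants):
    C-H: 4 × 405 = 1620
    C=C: 1 × 598 = 598
    H-H: 1 × 453 = 453
    Σ(broken) = 2671 kJ
  Bonds formed (products):
    C-C: 1 × 356 = 356
    C-H: 6 × 405 = 2430
    Σ(formed) = 2786 kJ
  ΔH_I = 2671 − 2786 = −115 kJ
Reaction II:
  Bonds broken (reactants):
    Br-Br: 1 × 190 = 190
    C-C: 3 × 356 = 1068
    C-H: 10 × 405 = 4050
    Σ(broken) = 5308 kJ
  Bonds formed (products):
    C-Br: 1 × 285 = 285
    C-C: 3 × 356 = 1068
    C-H: 9 × 405 = 3645
    H-Br: 1 × 370 = 370
    Σ(formed) = 5368 kJ
  ΔH_II = 5308 − 5368 = −60 kJ
ΔH_I − ΔH_II = −55 kJ, so reaction I has the more negative ΔH; |ΔH_I − ΔH_II| = 55 kJ.

Reaction I, by 55 kJ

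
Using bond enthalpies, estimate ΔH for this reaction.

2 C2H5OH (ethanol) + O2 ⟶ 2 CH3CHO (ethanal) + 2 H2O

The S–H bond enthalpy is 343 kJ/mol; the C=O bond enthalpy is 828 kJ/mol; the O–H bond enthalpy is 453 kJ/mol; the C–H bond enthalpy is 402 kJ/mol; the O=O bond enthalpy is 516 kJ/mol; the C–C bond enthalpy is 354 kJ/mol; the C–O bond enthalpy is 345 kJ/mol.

Bonds broken (reactants):
  C–C: 2 × 354 = 708
  C–H: 10 × 402 = 4020
  C–O: 2 × 345 = 690
  O–H: 2 × 453 = 906
  O=O: 1 × 516 = 516
  Σ(broken) = 6840 kJ
Bonds formed (products):
  C–C: 2 × 354 = 708
  C–H: 8 × 402 = 3216
  C=O: 2 × 828 = 1656
  O–H: 4 × 453 = 1812
  Σ(formed) = 7392 kJ
ΔH = Σ(broken) − Σ(formed) = 6840 − 7392 = −552 kJ

ΔH ≈ −552 kJ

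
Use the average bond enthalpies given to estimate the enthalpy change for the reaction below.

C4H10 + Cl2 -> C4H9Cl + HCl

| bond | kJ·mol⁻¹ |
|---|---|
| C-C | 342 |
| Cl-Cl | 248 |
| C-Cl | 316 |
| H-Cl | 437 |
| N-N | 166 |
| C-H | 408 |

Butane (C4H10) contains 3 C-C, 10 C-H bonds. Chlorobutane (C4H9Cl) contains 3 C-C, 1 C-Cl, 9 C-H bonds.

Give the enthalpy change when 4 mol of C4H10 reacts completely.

Bonds broken (reactants):
  C-C: 3 × 342 = 1026
  C-H: 10 × 408 = 4080
  Cl-Cl: 1 × 248 = 248
  Σ(broken) = 5354 kJ
Bonds formed (products):
  C-C: 3 × 342 = 1026
  C-Cl: 1 × 316 = 316
  C-H: 9 × 408 = 3672
  H-Cl: 1 × 437 = 437
  Σ(formed) = 5451 kJ
ΔH = Σ(broken) − Σ(formed) = 5354 − 5451 = −97 kJ
For 4× the reaction as written: 4 × (−97) = −388 kJ

ΔH = −388 kJ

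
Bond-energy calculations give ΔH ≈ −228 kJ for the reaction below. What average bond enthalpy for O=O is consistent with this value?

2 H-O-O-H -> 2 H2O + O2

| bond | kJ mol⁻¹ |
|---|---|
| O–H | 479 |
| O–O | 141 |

D(O=O) ≈ 510 kJ/mol

Let D be the O=O bond energy.
Σ(broken) = 4×479 + 2×141 = 2198
Σ(formed) = 4×479 + 1×D = 1916 + D
ΔH = Σ(broken) − Σ(formed) = (2198) − (1916 + D) = +282 − D
Setting this equal to −228 kJ gives D = 510 kJ/mol.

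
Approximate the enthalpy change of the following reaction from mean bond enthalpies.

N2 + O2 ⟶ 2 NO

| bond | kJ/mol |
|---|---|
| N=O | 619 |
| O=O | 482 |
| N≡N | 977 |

ΔH ≈ +221 kJ

Bonds broken (reactants):
  N≡N: 1 × 977 = 977
  O=O: 1 × 482 = 482
  Σ(broken) = 1459 kJ
Bonds formed (products):
  N=O: 2 × 619 = 1238
  Σ(formed) = 1238 kJ
ΔH = Σ(broken) − Σ(formed) = 1459 − 1238 = +221 kJ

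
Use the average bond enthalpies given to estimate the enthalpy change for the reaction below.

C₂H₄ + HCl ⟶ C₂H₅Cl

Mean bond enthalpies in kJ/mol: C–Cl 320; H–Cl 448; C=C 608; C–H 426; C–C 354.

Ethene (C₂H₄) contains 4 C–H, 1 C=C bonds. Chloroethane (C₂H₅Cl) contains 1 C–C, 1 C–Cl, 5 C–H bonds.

ΔH ≈ −44 kJ

Bonds broken (reactants):
  C–H: 4 × 426 = 1704
  C=C: 1 × 608 = 608
  H–Cl: 1 × 448 = 448
  Σ(broken) = 2760 kJ
Bonds formed (products):
  C–C: 1 × 354 = 354
  C–Cl: 1 × 320 = 320
  C–H: 5 × 426 = 2130
  Σ(formed) = 2804 kJ
ΔH = Σ(broken) − Σ(formed) = 2760 − 2804 = −44 kJ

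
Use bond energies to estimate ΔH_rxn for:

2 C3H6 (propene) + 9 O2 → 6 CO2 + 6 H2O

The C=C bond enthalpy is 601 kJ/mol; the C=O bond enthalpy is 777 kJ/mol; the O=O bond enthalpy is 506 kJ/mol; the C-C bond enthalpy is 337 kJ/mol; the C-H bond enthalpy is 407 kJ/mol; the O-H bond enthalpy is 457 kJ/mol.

Bonds broken (reactants):
  C-C: 2 × 337 = 674
  C-H: 12 × 407 = 4884
  C=C: 2 × 601 = 1202
  O=O: 9 × 506 = 4554
  Σ(broken) = 11314 kJ
Bonds formed (products):
  C=O: 12 × 777 = 9324
  O-H: 12 × 457 = 5484
  Σ(formed) = 14808 kJ
ΔH = Σ(broken) − Σ(formed) = 11314 − 14808 = −3494 kJ

ΔH ≈ −3494 kJ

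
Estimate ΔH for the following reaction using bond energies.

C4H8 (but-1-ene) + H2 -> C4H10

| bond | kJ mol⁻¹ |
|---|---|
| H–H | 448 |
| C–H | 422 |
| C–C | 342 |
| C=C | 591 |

Bonds broken (reactants):
  C–C: 2 × 342 = 684
  C–H: 8 × 422 = 3376
  C=C: 1 × 591 = 591
  H–H: 1 × 448 = 448
  Σ(broken) = 5099 kJ
Bonds formed (products):
  C–C: 3 × 342 = 1026
  C–H: 10 × 422 = 4220
  Σ(formed) = 5246 kJ
ΔH = Σ(broken) − Σ(formed) = 5099 − 5246 = −147 kJ

ΔH ≈ −147 kJ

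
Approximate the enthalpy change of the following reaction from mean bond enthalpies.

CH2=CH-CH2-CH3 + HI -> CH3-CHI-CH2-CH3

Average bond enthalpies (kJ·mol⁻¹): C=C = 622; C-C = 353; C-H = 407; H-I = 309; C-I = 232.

Bonds broken (reactants):
  C-C: 2 × 353 = 706
  C-H: 8 × 407 = 3256
  C=C: 1 × 622 = 622
  H-I: 1 × 309 = 309
  Σ(broken) = 4893 kJ
Bonds formed (products):
  C-C: 3 × 353 = 1059
  C-H: 9 × 407 = 3663
  C-I: 1 × 232 = 232
  Σ(formed) = 4954 kJ
ΔH = Σ(broken) − Σ(formed) = 4893 − 4954 = −61 kJ

ΔH ≈ −61 kJ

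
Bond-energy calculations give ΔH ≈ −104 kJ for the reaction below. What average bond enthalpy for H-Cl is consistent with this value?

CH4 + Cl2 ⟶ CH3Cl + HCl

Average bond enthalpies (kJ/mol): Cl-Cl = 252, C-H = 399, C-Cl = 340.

D(H-Cl) ≈ 415 kJ/mol

Let D be the H-Cl bond energy.
Σ(broken) = 4×399 + 1×252 = 1848
Σ(formed) = 1×340 + 3×399 + 1×D = 1537 + D
ΔH = Σ(broken) − Σ(formed) = (1848) − (1537 + D) = +311 − D
Setting this equal to −104 kJ gives D = 415 kJ/mol.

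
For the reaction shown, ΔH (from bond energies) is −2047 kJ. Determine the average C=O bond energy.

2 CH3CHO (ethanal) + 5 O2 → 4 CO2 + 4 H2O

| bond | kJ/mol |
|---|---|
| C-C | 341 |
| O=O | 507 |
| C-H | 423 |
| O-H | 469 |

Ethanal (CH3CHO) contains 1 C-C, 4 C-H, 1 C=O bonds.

Let D be the C=O bond energy.
Σ(broken) = 2×341 + 8×423 + 2×D + 5×507 = 6601 + 2D
Σ(formed) = 8×D + 8×469 = 3752 + 8D
ΔH = Σ(broken) − Σ(formed) = (6601 + 2D) − (3752 + 8D) = +2849 − 6D
Setting this equal to −2047 kJ gives 6D = 4896, so D = 816 kJ/mol.

D(C=O) ≈ 816 kJ/mol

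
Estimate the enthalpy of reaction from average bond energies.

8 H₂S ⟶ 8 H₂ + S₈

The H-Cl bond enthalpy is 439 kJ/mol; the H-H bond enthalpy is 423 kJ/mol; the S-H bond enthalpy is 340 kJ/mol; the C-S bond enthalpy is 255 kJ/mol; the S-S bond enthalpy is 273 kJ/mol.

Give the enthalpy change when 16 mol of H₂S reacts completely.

Bonds broken (reactants):
  S-H: 16 × 340 = 5440
  Σ(broken) = 5440 kJ
Bonds formed (products):
  H-H: 8 × 423 = 3384
  S-S: 8 × 273 = 2184
  Σ(formed) = 5568 kJ
ΔH = Σ(broken) − Σ(formed) = 5440 − 5568 = −128 kJ
For 2× the reaction as written: 2 × (−128) = −256 kJ

ΔH = −256 kJ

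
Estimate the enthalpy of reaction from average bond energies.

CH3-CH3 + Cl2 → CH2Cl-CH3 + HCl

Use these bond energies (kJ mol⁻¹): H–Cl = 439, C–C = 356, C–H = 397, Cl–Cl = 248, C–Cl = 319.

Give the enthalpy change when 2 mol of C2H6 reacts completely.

ΔH = −226 kJ

Bonds broken (reactants):
  C–C: 1 × 356 = 356
  C–H: 6 × 397 = 2382
  Cl–Cl: 1 × 248 = 248
  Σ(broken) = 2986 kJ
Bonds formed (products):
  C–C: 1 × 356 = 356
  C–Cl: 1 × 319 = 319
  C–H: 5 × 397 = 1985
  H–Cl: 1 × 439 = 439
  Σ(formed) = 3099 kJ
ΔH = Σ(broken) − Σ(formed) = 2986 − 3099 = −113 kJ
For 2× the reaction as written: 2 × (−113) = −226 kJ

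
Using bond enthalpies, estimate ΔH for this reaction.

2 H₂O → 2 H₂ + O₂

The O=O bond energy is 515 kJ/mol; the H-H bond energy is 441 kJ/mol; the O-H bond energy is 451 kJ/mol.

Bonds broken (reactants):
  O-H: 4 × 451 = 1804
  Σ(broken) = 1804 kJ
Bonds formed (products):
  H-H: 2 × 441 = 882
  O=O: 1 × 515 = 515
  Σ(formed) = 1397 kJ
ΔH = Σ(broken) − Σ(formed) = 1804 − 1397 = +407 kJ

ΔH ≈ +407 kJ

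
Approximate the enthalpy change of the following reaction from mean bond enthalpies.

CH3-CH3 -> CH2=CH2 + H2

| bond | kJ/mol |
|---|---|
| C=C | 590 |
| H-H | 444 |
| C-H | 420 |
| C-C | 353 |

Bonds broken (reactants):
  C-C: 1 × 353 = 353
  C-H: 6 × 420 = 2520
  Σ(broken) = 2873 kJ
Bonds formed (products):
  C-H: 4 × 420 = 1680
  C=C: 1 × 590 = 590
  H-H: 1 × 444 = 444
  Σ(formed) = 2714 kJ
ΔH = Σ(broken) − Σ(formed) = 2873 − 2714 = +159 kJ

ΔH ≈ +159 kJ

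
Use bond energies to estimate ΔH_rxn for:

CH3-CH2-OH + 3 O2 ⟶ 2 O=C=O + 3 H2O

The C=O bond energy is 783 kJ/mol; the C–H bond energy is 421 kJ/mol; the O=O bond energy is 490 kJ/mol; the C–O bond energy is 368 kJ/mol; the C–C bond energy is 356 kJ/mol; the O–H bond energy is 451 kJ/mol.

ΔH ≈ −1088 kJ

Bonds broken (reactants):
  C–C: 1 × 356 = 356
  C–H: 5 × 421 = 2105
  C–O: 1 × 368 = 368
  O–H: 1 × 451 = 451
  O=O: 3 × 490 = 1470
  Σ(broken) = 4750 kJ
Bonds formed (products):
  C=O: 4 × 783 = 3132
  O–H: 6 × 451 = 2706
  Σ(formed) = 5838 kJ
ΔH = Σ(broken) − Σ(formed) = 4750 − 5838 = −1088 kJ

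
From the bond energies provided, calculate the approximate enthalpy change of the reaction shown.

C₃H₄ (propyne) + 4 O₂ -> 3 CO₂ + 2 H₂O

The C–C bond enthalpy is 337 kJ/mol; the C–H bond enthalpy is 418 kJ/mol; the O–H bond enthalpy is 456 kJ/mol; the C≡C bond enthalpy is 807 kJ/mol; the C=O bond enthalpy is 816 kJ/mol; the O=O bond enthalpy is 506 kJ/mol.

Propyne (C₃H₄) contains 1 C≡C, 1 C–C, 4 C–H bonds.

Bonds broken (reactants):
  C≡C: 1 × 807 = 807
  C–C: 1 × 337 = 337
  C–H: 4 × 418 = 1672
  O=O: 4 × 506 = 2024
  Σ(broken) = 4840 kJ
Bonds formed (products):
  C=O: 6 × 816 = 4896
  O–H: 4 × 456 = 1824
  Σ(formed) = 6720 kJ
ΔH = Σ(broken) − Σ(formed) = 4840 − 6720 = −1880 kJ

ΔH ≈ −1880 kJ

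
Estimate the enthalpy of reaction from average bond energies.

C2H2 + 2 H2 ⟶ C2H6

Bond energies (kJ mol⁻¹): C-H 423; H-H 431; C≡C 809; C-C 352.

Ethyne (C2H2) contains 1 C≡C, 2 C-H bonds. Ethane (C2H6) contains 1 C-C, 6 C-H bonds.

Bonds broken (reactants):
  C≡C: 1 × 809 = 809
  C-H: 2 × 423 = 846
  H-H: 2 × 431 = 862
  Σ(broken) = 2517 kJ
Bonds formed (products):
  C-C: 1 × 352 = 352
  C-H: 6 × 423 = 2538
  Σ(formed) = 2890 kJ
ΔH = Σ(broken) − Σ(formed) = 2517 − 2890 = −373 kJ

ΔH ≈ −373 kJ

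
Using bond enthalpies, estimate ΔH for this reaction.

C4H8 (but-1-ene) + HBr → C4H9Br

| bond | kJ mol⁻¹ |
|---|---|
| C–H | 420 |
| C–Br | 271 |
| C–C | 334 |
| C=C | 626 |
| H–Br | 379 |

ΔH ≈ −20 kJ

Bonds broken (reactants):
  C–C: 2 × 334 = 668
  C–H: 8 × 420 = 3360
  C=C: 1 × 626 = 626
  H–Br: 1 × 379 = 379
  Σ(broken) = 5033 kJ
Bonds formed (products):
  C–Br: 1 × 271 = 271
  C–C: 3 × 334 = 1002
  C–H: 9 × 420 = 3780
  Σ(formed) = 5053 kJ
ΔH = Σ(broken) − Σ(formed) = 5033 − 5053 = −20 kJ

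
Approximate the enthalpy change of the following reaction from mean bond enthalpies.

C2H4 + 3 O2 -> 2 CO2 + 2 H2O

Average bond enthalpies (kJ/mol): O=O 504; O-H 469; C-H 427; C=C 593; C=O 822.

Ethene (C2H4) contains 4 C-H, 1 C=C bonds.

Bonds broken (reactants):
  C-H: 4 × 427 = 1708
  C=C: 1 × 593 = 593
  O=O: 3 × 504 = 1512
  Σ(broken) = 3813 kJ
Bonds formed (products):
  C=O: 4 × 822 = 3288
  O-H: 4 × 469 = 1876
  Σ(formed) = 5164 kJ
ΔH = Σ(broken) − Σ(formed) = 3813 − 5164 = −1351 kJ

ΔH ≈ −1351 kJ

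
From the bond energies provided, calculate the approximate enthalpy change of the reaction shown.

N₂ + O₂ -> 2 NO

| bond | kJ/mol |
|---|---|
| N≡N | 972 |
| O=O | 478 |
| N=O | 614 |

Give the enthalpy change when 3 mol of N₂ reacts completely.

ΔH = +666 kJ

Bonds broken (reactants):
  N≡N: 1 × 972 = 972
  O=O: 1 × 478 = 478
  Σ(broken) = 1450 kJ
Bonds formed (products):
  N=O: 2 × 614 = 1228
  Σ(formed) = 1228 kJ
ΔH = Σ(broken) − Σ(formed) = 1450 − 1228 = +222 kJ
For 3× the reaction as written: 3 × (+222) = +666 kJ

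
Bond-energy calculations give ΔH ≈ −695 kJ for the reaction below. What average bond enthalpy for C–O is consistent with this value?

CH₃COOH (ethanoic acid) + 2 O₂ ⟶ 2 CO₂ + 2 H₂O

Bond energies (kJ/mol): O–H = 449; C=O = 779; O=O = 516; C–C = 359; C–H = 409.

Let D be the C–O bond energy.
Σ(broken) = 1×359 + 3×409 + 1×D + 1×779 + 1×449 + 2×516 = 3846 + D
Σ(formed) = 4×779 + 4×449 = 4912
ΔH = Σ(broken) − Σ(formed) = (3846 + D) − (4912) = −1066 + D
Setting this equal to −695 kJ gives D = 371 kJ/mol.

D(C–O) ≈ 371 kJ/mol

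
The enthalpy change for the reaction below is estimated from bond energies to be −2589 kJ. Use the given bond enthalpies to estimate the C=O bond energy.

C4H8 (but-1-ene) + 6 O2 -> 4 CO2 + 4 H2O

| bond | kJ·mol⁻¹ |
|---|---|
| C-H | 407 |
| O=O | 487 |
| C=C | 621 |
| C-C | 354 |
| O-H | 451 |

Let D be the C=O bond energy.
Σ(broken) = 2×354 + 8×407 + 1×621 + 6×487 = 7507
Σ(formed) = 8×D + 8×451 = 3608 + 8D
ΔH = Σ(broken) − Σ(formed) = (7507) − (3608 + 8D) = +3899 − 8D
Setting this equal to −2589 kJ gives 8D = 6488, so D = 811 kJ/mol.

D(C=O) ≈ 811 kJ/mol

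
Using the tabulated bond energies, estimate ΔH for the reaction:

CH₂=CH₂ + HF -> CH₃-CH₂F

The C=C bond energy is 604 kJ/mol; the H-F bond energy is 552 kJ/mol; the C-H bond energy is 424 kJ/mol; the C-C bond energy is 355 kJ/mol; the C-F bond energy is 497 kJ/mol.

ΔH ≈ −120 kJ

Bonds broken (reactants):
  C-H: 4 × 424 = 1696
  C=C: 1 × 604 = 604
  H-F: 1 × 552 = 552
  Σ(broken) = 2852 kJ
Bonds formed (products):
  C-C: 1 × 355 = 355
  C-F: 1 × 497 = 497
  C-H: 5 × 424 = 2120
  Σ(formed) = 2972 kJ
ΔH = Σ(broken) − Σ(formed) = 2852 − 2972 = −120 kJ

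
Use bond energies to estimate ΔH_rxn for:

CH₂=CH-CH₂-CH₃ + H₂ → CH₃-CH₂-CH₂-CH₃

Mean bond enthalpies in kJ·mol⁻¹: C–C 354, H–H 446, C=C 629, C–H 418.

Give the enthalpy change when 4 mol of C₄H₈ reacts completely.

ΔH = −460 kJ

Bonds broken (reactants):
  C–C: 2 × 354 = 708
  C–H: 8 × 418 = 3344
  C=C: 1 × 629 = 629
  H–H: 1 × 446 = 446
  Σ(broken) = 5127 kJ
Bonds formed (products):
  C–C: 3 × 354 = 1062
  C–H: 10 × 418 = 4180
  Σ(formed) = 5242 kJ
ΔH = Σ(broken) − Σ(formed) = 5127 − 5242 = −115 kJ
For 4× the reaction as written: 4 × (−115) = −460 kJ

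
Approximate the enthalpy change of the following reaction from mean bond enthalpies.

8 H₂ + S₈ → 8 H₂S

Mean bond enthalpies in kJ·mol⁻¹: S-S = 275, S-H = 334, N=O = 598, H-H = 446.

Bonds broken (reactants):
  H-H: 8 × 446 = 3568
  S-S: 8 × 275 = 2200
  Σ(broken) = 5768 kJ
Bonds formed (products):
  S-H: 16 × 334 = 5344
  Σ(formed) = 5344 kJ
ΔH = Σ(broken) − Σ(formed) = 5768 − 5344 = +424 kJ

ΔH ≈ +424 kJ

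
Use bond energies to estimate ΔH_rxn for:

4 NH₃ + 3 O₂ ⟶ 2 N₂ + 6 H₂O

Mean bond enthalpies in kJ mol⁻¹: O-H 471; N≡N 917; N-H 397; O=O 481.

ΔH ≈ −1279 kJ

Bonds broken (reactants):
  N-H: 12 × 397 = 4764
  O=O: 3 × 481 = 1443
  Σ(broken) = 6207 kJ
Bonds formed (products):
  N≡N: 2 × 917 = 1834
  O-H: 12 × 471 = 5652
  Σ(formed) = 7486 kJ
ΔH = Σ(broken) − Σ(formed) = 6207 − 7486 = −1279 kJ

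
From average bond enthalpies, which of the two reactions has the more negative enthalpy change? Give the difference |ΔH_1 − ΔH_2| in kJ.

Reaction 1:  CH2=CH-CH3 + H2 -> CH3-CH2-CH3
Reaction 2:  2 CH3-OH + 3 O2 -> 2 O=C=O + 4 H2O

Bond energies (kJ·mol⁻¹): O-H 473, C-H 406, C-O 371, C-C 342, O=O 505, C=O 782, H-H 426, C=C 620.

Reaction 2, by 1165 kJ

Reaction 1:
  Bonds broken (reactants):
    C-C: 1 × 342 = 342
    C-H: 6 × 406 = 2436
    C=C: 1 × 620 = 620
    H-H: 1 × 426 = 426
    Σ(broken) = 3824 kJ
  Bonds formed (products):
    C-C: 2 × 342 = 684
    C-H: 8 × 406 = 3248
    Σ(formed) = 3932 kJ
  ΔH_1 = 3824 − 3932 = −108 kJ
Reaction 2:
  Bonds broken (reactants):
    C-H: 6 × 406 = 2436
    C-O: 2 × 371 = 742
    O-H: 2 × 473 = 946
    O=O: 3 × 505 = 1515
    Σ(broken) = 5639 kJ
  Bonds formed (products):
    C=O: 4 × 782 = 3128
    O-H: 8 × 473 = 3784
    Σ(formed) = 6912 kJ
  ΔH_2 = 5639 − 6912 = −1273 kJ
ΔH_1 − ΔH_2 = +1165 kJ, so reaction 2 has the more negative ΔH; |ΔH_1 − ΔH_2| = 1165 kJ.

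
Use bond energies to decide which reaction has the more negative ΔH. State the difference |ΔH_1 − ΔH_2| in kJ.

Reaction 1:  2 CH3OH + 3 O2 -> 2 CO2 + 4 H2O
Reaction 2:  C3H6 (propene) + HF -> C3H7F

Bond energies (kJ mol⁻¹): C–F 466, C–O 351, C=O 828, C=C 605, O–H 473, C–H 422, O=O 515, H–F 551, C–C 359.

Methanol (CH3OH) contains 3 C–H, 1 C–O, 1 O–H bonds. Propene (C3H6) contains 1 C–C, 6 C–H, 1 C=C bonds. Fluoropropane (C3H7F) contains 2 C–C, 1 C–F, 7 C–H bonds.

Reaction 1:
  Bonds broken (reactants):
    C–H: 6 × 422 = 2532
    C–O: 2 × 351 = 702
    O–H: 2 × 473 = 946
    O=O: 3 × 515 = 1545
    Σ(broken) = 5725 kJ
  Bonds formed (products):
    C=O: 4 × 828 = 3312
    O–H: 8 × 473 = 3784
    Σ(formed) = 7096 kJ
  ΔH_1 = 5725 − 7096 = −1371 kJ
Reaction 2:
  Bonds broken (reactants):
    C–C: 1 × 359 = 359
    C–H: 6 × 422 = 2532
    C=C: 1 × 605 = 605
    H–F: 1 × 551 = 551
    Σ(broken) = 4047 kJ
  Bonds formed (products):
    C–C: 2 × 359 = 718
    C–F: 1 × 466 = 466
    C–H: 7 × 422 = 2954
    Σ(formed) = 4138 kJ
  ΔH_2 = 4047 − 4138 = −91 kJ
ΔH_1 − ΔH_2 = −1280 kJ, so reaction 1 has the more negative ΔH; |ΔH_1 − ΔH_2| = 1280 kJ.

Reaction 1, by 1280 kJ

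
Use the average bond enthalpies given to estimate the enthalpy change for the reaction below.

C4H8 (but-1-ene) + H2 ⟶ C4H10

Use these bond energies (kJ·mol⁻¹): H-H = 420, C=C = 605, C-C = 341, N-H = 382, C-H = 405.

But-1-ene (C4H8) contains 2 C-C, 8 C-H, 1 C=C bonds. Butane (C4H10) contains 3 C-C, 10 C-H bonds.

ΔH ≈ −126 kJ

Bonds broken (reactants):
  C-C: 2 × 341 = 682
  C-H: 8 × 405 = 3240
  C=C: 1 × 605 = 605
  H-H: 1 × 420 = 420
  Σ(broken) = 4947 kJ
Bonds formed (products):
  C-C: 3 × 341 = 1023
  C-H: 10 × 405 = 4050
  Σ(formed) = 5073 kJ
ΔH = Σ(broken) − Σ(formed) = 4947 − 5073 = −126 kJ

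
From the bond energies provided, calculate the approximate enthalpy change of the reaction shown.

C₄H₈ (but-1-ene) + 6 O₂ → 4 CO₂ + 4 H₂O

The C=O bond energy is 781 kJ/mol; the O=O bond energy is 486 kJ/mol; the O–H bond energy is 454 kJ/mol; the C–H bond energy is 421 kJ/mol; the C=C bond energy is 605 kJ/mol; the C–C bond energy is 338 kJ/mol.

Bonds broken (reactants):
  C–C: 2 × 338 = 676
  C–H: 8 × 421 = 3368
  C=C: 1 × 605 = 605
  O=O: 6 × 486 = 2916
  Σ(broken) = 7565 kJ
Bonds formed (products):
  C=O: 8 × 781 = 6248
  O–H: 8 × 454 = 3632
  Σ(formed) = 9880 kJ
ΔH = Σ(broken) − Σ(formed) = 7565 − 9880 = −2315 kJ

ΔH ≈ −2315 kJ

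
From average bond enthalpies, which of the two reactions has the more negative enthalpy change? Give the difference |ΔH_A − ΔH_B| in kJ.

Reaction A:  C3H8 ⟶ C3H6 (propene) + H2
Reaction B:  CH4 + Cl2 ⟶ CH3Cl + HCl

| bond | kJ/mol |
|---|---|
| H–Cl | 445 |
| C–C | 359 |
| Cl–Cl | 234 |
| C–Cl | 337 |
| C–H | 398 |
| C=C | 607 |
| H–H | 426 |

Reaction A:
  Bonds broken (reactants):
    C–C: 2 × 359 = 718
    C–H: 8 × 398 = 3184
    Σ(broken) = 3902 kJ
  Bonds formed (products):
    C–C: 1 × 359 = 359
    C–H: 6 × 398 = 2388
    C=C: 1 × 607 = 607
    H–H: 1 × 426 = 426
    Σ(formed) = 3780 kJ
  ΔH_A = 3902 − 3780 = +122 kJ
Reaction B:
  Bonds broken (reactants):
    C–H: 4 × 398 = 1592
    Cl–Cl: 1 × 234 = 234
    Σ(broken) = 1826 kJ
  Bonds formed (products):
    C–Cl: 1 × 337 = 337
    C–H: 3 × 398 = 1194
    H–Cl: 1 × 445 = 445
    Σ(formed) = 1976 kJ
  ΔH_B = 1826 − 1976 = −150 kJ
ΔH_A − ΔH_B = +272 kJ, so reaction B has the more negative ΔH; |ΔH_A − ΔH_B| = 272 kJ.

Reaction B, by 272 kJ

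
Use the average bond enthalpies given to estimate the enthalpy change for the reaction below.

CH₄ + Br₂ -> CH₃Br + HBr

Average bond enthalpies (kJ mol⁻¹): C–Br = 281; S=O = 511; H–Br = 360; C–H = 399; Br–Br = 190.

Bonds broken (reactants):
  Br–Br: 1 × 190 = 190
  C–H: 4 × 399 = 1596
  Σ(broken) = 1786 kJ
Bonds formed (products):
  C–Br: 1 × 281 = 281
  C–H: 3 × 399 = 1197
  H–Br: 1 × 360 = 360
  Σ(formed) = 1838 kJ
ΔH = Σ(broken) − Σ(formed) = 1786 − 1838 = −52 kJ

ΔH ≈ −52 kJ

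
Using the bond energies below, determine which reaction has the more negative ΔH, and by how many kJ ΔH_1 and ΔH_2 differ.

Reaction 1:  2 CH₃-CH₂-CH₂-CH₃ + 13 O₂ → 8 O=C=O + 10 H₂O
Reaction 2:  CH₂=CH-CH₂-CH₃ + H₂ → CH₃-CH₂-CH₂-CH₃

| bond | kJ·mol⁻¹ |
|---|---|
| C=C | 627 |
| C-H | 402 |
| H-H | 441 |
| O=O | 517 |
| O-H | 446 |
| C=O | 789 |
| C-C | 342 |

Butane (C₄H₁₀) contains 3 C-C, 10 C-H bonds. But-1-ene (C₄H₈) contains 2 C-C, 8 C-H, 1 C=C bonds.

Reaction 1:
  Bonds broken (reactants):
    C-C: 6 × 342 = 2052
    C-H: 20 × 402 = 8040
    O=O: 13 × 517 = 6721
    Σ(broken) = 16813 kJ
  Bonds formed (products):
    C=O: 16 × 789 = 12624
    O-H: 20 × 446 = 8920
    Σ(formed) = 21544 kJ
  ΔH_1 = 16813 − 21544 = −4731 kJ
Reaction 2:
  Bonds broken (reactants):
    C-C: 2 × 342 = 684
    C-H: 8 × 402 = 3216
    C=C: 1 × 627 = 627
    H-H: 1 × 441 = 441
    Σ(broken) = 4968 kJ
  Bonds formed (products):
    C-C: 3 × 342 = 1026
    C-H: 10 × 402 = 4020
    Σ(formed) = 5046 kJ
  ΔH_2 = 4968 − 5046 = −78 kJ
ΔH_1 − ΔH_2 = −4653 kJ, so reaction 1 has the more negative ΔH; |ΔH_1 − ΔH_2| = 4653 kJ.

Reaction 1, by 4653 kJ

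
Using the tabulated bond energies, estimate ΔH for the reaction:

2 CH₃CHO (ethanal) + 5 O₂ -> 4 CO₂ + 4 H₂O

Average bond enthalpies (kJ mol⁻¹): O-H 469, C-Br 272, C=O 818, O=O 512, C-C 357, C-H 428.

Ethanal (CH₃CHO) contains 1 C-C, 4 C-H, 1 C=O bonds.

ΔH ≈ −1962 kJ

Bonds broken (reactants):
  C-C: 2 × 357 = 714
  C-H: 8 × 428 = 3424
  C=O: 2 × 818 = 1636
  O=O: 5 × 512 = 2560
  Σ(broken) = 8334 kJ
Bonds formed (products):
  C=O: 8 × 818 = 6544
  O-H: 8 × 469 = 3752
  Σ(formed) = 10296 kJ
ΔH = Σ(broken) − Σ(formed) = 8334 − 10296 = −1962 kJ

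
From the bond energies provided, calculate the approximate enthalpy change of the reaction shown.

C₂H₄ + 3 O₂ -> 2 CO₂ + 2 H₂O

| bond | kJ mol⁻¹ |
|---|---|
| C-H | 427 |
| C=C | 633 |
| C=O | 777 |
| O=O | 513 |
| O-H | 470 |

Bonds broken (reactants):
  C-H: 4 × 427 = 1708
  C=C: 1 × 633 = 633
  O=O: 3 × 513 = 1539
  Σ(broken) = 3880 kJ
Bonds formed (products):
  C=O: 4 × 777 = 3108
  O-H: 4 × 470 = 1880
  Σ(formed) = 4988 kJ
ΔH = Σ(broken) − Σ(formed) = 3880 − 4988 = −1108 kJ

ΔH ≈ −1108 kJ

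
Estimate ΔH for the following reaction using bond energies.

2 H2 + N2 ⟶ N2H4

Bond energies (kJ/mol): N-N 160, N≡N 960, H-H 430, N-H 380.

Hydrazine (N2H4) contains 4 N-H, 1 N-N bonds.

Bonds broken (reactants):
  H-H: 2 × 430 = 860
  N≡N: 1 × 960 = 960
  Σ(broken) = 1820 kJ
Bonds formed (products):
  N-H: 4 × 380 = 1520
  N-N: 1 × 160 = 160
  Σ(formed) = 1680 kJ
ΔH = Σ(broken) − Σ(formed) = 1820 − 1680 = +140 kJ

ΔH ≈ +140 kJ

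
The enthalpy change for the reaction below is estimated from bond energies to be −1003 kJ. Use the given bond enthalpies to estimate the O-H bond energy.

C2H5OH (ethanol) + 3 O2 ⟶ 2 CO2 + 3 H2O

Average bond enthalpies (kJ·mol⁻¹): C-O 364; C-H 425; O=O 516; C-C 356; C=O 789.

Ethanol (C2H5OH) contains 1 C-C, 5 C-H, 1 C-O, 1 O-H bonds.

D(O-H) ≈ 448 kJ/mol

Let D be the O-H bond energy.
Σ(broken) = 1×356 + 5×425 + 1×364 + 1×D + 3×516 = 4393 + D
Σ(formed) = 4×789 + 6×D = 3156 + 6D
ΔH = Σ(broken) − Σ(formed) = (4393 + D) − (3156 + 6D) = +1237 − 5D
Setting this equal to −1003 kJ gives 5D = 2240, so D = 448 kJ/mol.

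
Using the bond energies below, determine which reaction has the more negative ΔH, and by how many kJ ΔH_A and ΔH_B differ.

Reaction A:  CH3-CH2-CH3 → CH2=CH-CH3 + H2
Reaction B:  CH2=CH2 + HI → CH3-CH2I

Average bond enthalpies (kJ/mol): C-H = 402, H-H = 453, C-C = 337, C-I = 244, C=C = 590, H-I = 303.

Reaction A:
  Bonds broken (reactants):
    C-C: 2 × 337 = 674
    C-H: 8 × 402 = 3216
    Σ(broken) = 3890 kJ
  Bonds formed (products):
    C-C: 1 × 337 = 337
    C-H: 6 × 402 = 2412
    C=C: 1 × 590 = 590
    H-H: 1 × 453 = 453
    Σ(formed) = 3792 kJ
  ΔH_A = 3890 − 3792 = +98 kJ
Reaction B:
  Bonds broken (reactants):
    C-H: 4 × 402 = 1608
    C=C: 1 × 590 = 590
    H-I: 1 × 303 = 303
    Σ(broken) = 2501 kJ
  Bonds formed (products):
    C-C: 1 × 337 = 337
    C-H: 5 × 402 = 2010
    C-I: 1 × 244 = 244
    Σ(formed) = 2591 kJ
  ΔH_B = 2501 − 2591 = −90 kJ
ΔH_A − ΔH_B = +188 kJ, so reaction B has the more negative ΔH; |ΔH_A − ΔH_B| = 188 kJ.

Reaction B, by 188 kJ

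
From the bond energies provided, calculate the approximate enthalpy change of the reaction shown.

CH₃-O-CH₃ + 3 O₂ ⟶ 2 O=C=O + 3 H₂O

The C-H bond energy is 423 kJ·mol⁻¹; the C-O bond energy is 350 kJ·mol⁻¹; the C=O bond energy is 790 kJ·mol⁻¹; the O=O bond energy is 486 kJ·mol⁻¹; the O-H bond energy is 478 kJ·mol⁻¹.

ΔH ≈ −1332 kJ

Bonds broken (reactants):
  C-H: 6 × 423 = 2538
  C-O: 2 × 350 = 700
  O=O: 3 × 486 = 1458
  Σ(broken) = 4696 kJ
Bonds formed (products):
  C=O: 4 × 790 = 3160
  O-H: 6 × 478 = 2868
  Σ(formed) = 6028 kJ
ΔH = Σ(broken) − Σ(formed) = 4696 − 6028 = −1332 kJ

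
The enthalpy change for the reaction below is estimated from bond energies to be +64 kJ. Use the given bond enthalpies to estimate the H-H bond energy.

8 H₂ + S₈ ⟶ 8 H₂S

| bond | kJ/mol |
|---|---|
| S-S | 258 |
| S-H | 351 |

Let D be the H-H bond energy.
Σ(broken) = 8×D + 8×258 = 2064 + 8D
Σ(formed) = 16×351 = 5616
ΔH = Σ(broken) − Σ(formed) = (2064 + 8D) − (5616) = −3552 + 8D
Setting this equal to +64 kJ gives 8D = 3616, so D = 452 kJ/mol.

D(H-H) ≈ 452 kJ/mol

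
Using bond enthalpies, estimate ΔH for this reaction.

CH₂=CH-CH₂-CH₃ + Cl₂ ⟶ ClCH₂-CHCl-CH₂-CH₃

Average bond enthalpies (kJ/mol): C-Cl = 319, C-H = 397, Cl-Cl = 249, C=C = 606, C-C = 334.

ΔH ≈ −117 kJ

Bonds broken (reactants):
  C-C: 2 × 334 = 668
  C-H: 8 × 397 = 3176
  C=C: 1 × 606 = 606
  Cl-Cl: 1 × 249 = 249
  Σ(broken) = 4699 kJ
Bonds formed (products):
  C-C: 3 × 334 = 1002
  C-Cl: 2 × 319 = 638
  C-H: 8 × 397 = 3176
  Σ(formed) = 4816 kJ
ΔH = Σ(broken) − Σ(formed) = 4699 − 4816 = −117 kJ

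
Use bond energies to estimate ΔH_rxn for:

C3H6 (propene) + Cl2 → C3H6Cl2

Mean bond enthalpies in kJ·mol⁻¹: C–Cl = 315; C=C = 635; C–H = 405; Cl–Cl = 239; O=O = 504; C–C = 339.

Bonds broken (reactants):
  C–C: 1 × 339 = 339
  C–H: 6 × 405 = 2430
  C=C: 1 × 635 = 635
  Cl–Cl: 1 × 239 = 239
  Σ(broken) = 3643 kJ
Bonds formed (products):
  C–C: 2 × 339 = 678
  C–Cl: 2 × 315 = 630
  C–H: 6 × 405 = 2430
  Σ(formed) = 3738 kJ
ΔH = Σ(broken) − Σ(formed) = 3643 − 3738 = −95 kJ

ΔH ≈ −95 kJ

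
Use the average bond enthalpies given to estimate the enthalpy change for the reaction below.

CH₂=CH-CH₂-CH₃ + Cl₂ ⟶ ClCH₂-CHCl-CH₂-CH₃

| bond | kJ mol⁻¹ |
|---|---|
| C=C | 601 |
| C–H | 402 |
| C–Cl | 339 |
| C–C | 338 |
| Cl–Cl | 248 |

ΔH ≈ −167 kJ

Bonds broken (reactants):
  C–C: 2 × 338 = 676
  C–H: 8 × 402 = 3216
  C=C: 1 × 601 = 601
  Cl–Cl: 1 × 248 = 248
  Σ(broken) = 4741 kJ
Bonds formed (products):
  C–C: 3 × 338 = 1014
  C–Cl: 2 × 339 = 678
  C–H: 8 × 402 = 3216
  Σ(formed) = 4908 kJ
ΔH = Σ(broken) − Σ(formed) = 4741 − 4908 = −167 kJ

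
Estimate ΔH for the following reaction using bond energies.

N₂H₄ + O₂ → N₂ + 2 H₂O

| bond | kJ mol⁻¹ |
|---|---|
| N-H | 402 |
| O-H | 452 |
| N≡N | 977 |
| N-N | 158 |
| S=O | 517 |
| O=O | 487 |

Bonds broken (reactants):
  N-H: 4 × 402 = 1608
  N-N: 1 × 158 = 158
  O=O: 1 × 487 = 487
  Σ(broken) = 2253 kJ
Bonds formed (products):
  N≡N: 1 × 977 = 977
  O-H: 4 × 452 = 1808
  Σ(formed) = 2785 kJ
ΔH = Σ(broken) − Σ(formed) = 2253 − 2785 = −532 kJ

ΔH ≈ −532 kJ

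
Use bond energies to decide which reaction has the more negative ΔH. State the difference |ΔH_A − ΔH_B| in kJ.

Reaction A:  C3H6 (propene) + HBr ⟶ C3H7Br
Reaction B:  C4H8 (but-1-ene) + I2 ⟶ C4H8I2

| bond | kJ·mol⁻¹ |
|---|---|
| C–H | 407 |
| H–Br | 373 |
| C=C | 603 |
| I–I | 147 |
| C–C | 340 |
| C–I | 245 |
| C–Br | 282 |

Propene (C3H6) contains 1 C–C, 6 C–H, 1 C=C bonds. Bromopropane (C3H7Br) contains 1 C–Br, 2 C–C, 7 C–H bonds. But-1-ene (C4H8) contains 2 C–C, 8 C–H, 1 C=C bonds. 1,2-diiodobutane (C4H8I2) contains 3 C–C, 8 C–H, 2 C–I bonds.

Reaction B, by 27 kJ

Reaction A:
  Bonds broken (reactants):
    C–C: 1 × 340 = 340
    C–H: 6 × 407 = 2442
    C=C: 1 × 603 = 603
    H–Br: 1 × 373 = 373
    Σ(broken) = 3758 kJ
  Bonds formed (products):
    C–Br: 1 × 282 = 282
    C–C: 2 × 340 = 680
    C–H: 7 × 407 = 2849
    Σ(formed) = 3811 kJ
  ΔH_A = 3758 − 3811 = −53 kJ
Reaction B:
  Bonds broken (reactants):
    C–C: 2 × 340 = 680
    C–H: 8 × 407 = 3256
    C=C: 1 × 603 = 603
    I–I: 1 × 147 = 147
    Σ(broken) = 4686 kJ
  Bonds formed (products):
    C–C: 3 × 340 = 1020
    C–H: 8 × 407 = 3256
    C–I: 2 × 245 = 490
    Σ(formed) = 4766 kJ
  ΔH_B = 4686 − 4766 = −80 kJ
ΔH_A − ΔH_B = +27 kJ, so reaction B has the more negative ΔH; |ΔH_A − ΔH_B| = 27 kJ.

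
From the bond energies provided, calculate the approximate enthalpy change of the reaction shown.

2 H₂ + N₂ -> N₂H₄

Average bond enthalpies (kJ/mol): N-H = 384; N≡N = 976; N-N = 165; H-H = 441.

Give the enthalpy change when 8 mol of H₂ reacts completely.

ΔH = +628 kJ

Bonds broken (reactants):
  H-H: 2 × 441 = 882
  N≡N: 1 × 976 = 976
  Σ(broken) = 1858 kJ
Bonds formed (products):
  N-H: 4 × 384 = 1536
  N-N: 1 × 165 = 165
  Σ(formed) = 1701 kJ
ΔH = Σ(broken) − Σ(formed) = 1858 − 1701 = +157 kJ
For 4× the reaction as written: 4 × (+157) = +628 kJ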